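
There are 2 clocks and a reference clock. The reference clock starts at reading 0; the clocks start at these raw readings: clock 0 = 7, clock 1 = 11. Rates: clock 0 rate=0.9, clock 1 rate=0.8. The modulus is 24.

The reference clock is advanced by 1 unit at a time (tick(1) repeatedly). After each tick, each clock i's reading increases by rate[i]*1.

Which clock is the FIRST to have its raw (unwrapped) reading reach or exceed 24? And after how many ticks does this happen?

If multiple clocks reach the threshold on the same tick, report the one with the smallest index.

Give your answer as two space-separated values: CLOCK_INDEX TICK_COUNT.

clock 0: start=7, rate=0.9, needs 24-7 = 17; ticks = ceil(17/0.9) = ceil(18.8889) = 19; reading at tick 19 = 7 + 0.9*19 = 24.1000
clock 1: start=11, rate=0.8, needs 24-11 = 13; ticks = ceil(13/0.8) = ceil(16.2500) = 17; reading at tick 17 = 11 + 0.8*17 = 24.6000
Minimum tick count = 17; winners = [1]; smallest index = 1

Answer: 1 17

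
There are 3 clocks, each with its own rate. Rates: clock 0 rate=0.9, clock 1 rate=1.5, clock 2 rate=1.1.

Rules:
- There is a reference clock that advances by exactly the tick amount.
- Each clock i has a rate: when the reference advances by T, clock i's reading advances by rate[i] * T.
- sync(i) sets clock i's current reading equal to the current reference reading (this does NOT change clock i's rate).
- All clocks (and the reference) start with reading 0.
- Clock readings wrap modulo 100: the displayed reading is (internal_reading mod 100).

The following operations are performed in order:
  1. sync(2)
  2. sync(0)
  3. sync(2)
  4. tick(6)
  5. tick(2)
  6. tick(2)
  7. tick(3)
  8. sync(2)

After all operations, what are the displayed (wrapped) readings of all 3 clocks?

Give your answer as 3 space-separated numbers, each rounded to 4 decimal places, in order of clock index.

After op 1 sync(2): ref=0.0000 raw=[0.0000 0.0000 0.0000]
After op 2 sync(0): ref=0.0000 raw=[0.0000 0.0000 0.0000]
After op 3 sync(2): ref=0.0000 raw=[0.0000 0.0000 0.0000]
After op 4 tick(6): ref=6.0000 raw=[5.4000 9.0000 6.6000]
After op 5 tick(2): ref=8.0000 raw=[7.2000 12.0000 8.8000]
After op 6 tick(2): ref=10.0000 raw=[9.0000 15.0000 11.0000]
After op 7 tick(3): ref=13.0000 raw=[11.7000 19.5000 14.3000]
After op 8 sync(2): ref=13.0000 raw=[11.7000 19.5000 13.0000]
Wrap final raw readings (mod 100): 11.7000 mod 100 = 11.7000; 19.5000 mod 100 = 19.5000; 13.0000 mod 100 = 13.0000

Answer: 11.7000 19.5000 13.0000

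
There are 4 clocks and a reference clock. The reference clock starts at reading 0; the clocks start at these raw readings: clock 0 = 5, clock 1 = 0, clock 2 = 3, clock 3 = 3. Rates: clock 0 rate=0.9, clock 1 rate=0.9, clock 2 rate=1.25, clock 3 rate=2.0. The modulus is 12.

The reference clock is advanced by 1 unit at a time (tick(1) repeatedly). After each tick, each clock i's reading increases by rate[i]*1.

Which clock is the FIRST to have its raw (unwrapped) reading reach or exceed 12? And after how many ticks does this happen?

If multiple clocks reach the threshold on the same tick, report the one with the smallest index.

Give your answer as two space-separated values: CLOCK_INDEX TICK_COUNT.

clock 0: start=5, rate=0.9, needs 12-5 = 7; ticks = ceil(7/0.9) = ceil(7.7778) = 8; reading at tick 8 = 5 + 0.9*8 = 12.2000
clock 1: start=0, rate=0.9, needs 12-0 = 12; ticks = ceil(12/0.9) = ceil(13.3333) = 14; reading at tick 14 = 0 + 0.9*14 = 12.6000
clock 2: start=3, rate=1.25, needs 12-3 = 9; ticks = ceil(9/1.25) = ceil(7.2000) = 8; reading at tick 8 = 3 + 1.25*8 = 13.0000
clock 3: start=3, rate=2.0, needs 12-3 = 9; ticks = ceil(9/2.0) = ceil(4.5000) = 5; reading at tick 5 = 3 + 2.0*5 = 13.0000
Minimum tick count = 5; winners = [3]; smallest index = 3

Answer: 3 5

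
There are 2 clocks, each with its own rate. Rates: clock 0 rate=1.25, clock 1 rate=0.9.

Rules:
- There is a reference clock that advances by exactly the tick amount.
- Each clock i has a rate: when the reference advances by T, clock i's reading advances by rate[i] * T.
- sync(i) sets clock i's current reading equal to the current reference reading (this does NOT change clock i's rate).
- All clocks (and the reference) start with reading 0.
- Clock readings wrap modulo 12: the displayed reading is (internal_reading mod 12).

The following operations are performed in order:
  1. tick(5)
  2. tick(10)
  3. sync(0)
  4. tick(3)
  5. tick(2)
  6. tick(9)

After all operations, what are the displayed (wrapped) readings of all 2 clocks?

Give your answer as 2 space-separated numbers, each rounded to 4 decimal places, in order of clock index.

After op 1 tick(5): ref=5.0000 raw=[6.2500 4.5000]
After op 2 tick(10): ref=15.0000 raw=[18.7500 13.5000]
After op 3 sync(0): ref=15.0000 raw=[15.0000 13.5000]
After op 4 tick(3): ref=18.0000 raw=[18.7500 16.2000]
After op 5 tick(2): ref=20.0000 raw=[21.2500 18.0000]
After op 6 tick(9): ref=29.0000 raw=[32.5000 26.1000]
Wrap final raw readings (mod 12): 32.5000 mod 12 = 8.5000; 26.1000 mod 12 = 2.1000

Answer: 8.5000 2.1000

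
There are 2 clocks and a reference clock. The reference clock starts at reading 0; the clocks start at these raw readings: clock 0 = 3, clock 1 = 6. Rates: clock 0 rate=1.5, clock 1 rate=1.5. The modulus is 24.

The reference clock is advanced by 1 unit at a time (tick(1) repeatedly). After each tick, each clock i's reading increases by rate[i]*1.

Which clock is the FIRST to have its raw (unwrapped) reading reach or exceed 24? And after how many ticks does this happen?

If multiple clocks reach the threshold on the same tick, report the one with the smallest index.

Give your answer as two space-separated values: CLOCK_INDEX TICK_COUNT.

Answer: 1 12

Derivation:
clock 0: start=3, rate=1.5, needs 24-3 = 21; ticks = ceil(21/1.5) = ceil(14.0000) = 14; reading at tick 14 = 3 + 1.5*14 = 24.0000
clock 1: start=6, rate=1.5, needs 24-6 = 18; ticks = ceil(18/1.5) = ceil(12.0000) = 12; reading at tick 12 = 6 + 1.5*12 = 24.0000
Minimum tick count = 12; winners = [1]; smallest index = 1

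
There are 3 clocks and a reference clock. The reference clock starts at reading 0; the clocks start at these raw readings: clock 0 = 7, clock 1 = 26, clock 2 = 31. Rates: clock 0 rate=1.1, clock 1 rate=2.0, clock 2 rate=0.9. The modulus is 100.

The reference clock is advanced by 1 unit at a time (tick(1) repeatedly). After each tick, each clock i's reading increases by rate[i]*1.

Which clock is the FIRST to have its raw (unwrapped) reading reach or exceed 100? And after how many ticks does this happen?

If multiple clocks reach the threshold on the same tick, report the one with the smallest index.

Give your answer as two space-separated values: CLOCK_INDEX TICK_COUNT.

Answer: 1 37

Derivation:
clock 0: start=7, rate=1.1, needs 100-7 = 93; ticks = ceil(93/1.1) = ceil(84.5455) = 85; reading at tick 85 = 7 + 1.1*85 = 100.5000
clock 1: start=26, rate=2.0, needs 100-26 = 74; ticks = ceil(74/2.0) = ceil(37.0000) = 37; reading at tick 37 = 26 + 2.0*37 = 100.0000
clock 2: start=31, rate=0.9, needs 100-31 = 69; ticks = ceil(69/0.9) = ceil(76.6667) = 77; reading at tick 77 = 31 + 0.9*77 = 100.3000
Minimum tick count = 37; winners = [1]; smallest index = 1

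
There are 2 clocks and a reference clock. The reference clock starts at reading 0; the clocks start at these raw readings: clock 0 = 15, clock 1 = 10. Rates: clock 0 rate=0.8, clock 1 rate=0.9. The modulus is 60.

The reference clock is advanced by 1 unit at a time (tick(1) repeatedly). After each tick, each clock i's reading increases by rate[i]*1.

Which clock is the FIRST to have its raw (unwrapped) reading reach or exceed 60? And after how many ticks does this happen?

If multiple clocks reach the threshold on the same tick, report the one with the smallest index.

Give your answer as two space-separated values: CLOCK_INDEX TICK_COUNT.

clock 0: start=15, rate=0.8, needs 60-15 = 45; ticks = ceil(45/0.8) = ceil(56.2500) = 57; reading at tick 57 = 15 + 0.8*57 = 60.6000
clock 1: start=10, rate=0.9, needs 60-10 = 50; ticks = ceil(50/0.9) = ceil(55.5556) = 56; reading at tick 56 = 10 + 0.9*56 = 60.4000
Minimum tick count = 56; winners = [1]; smallest index = 1

Answer: 1 56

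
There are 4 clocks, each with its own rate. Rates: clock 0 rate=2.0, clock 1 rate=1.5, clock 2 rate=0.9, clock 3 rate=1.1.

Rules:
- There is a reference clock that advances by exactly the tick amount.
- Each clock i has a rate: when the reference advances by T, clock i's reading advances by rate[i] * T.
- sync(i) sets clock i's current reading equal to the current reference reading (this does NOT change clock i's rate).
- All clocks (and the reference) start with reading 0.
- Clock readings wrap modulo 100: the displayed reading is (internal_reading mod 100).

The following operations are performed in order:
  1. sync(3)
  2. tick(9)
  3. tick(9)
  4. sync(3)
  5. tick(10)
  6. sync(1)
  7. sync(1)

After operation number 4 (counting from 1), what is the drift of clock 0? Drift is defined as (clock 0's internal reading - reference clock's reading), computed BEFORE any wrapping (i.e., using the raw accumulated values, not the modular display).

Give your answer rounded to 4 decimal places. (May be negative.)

Answer: 18.0000

Derivation:
After op 1 sync(3): ref=0.0000 raw=[0.0000 0.0000 0.0000 0.0000]
After op 2 tick(9): ref=9.0000 raw=[18.0000 13.5000 8.1000 9.9000]
After op 3 tick(9): ref=18.0000 raw=[36.0000 27.0000 16.2000 19.8000]
After op 4 sync(3): ref=18.0000 raw=[36.0000 27.0000 16.2000 18.0000]
Drift of clock 0 after op 4: 36.0000 - 18.0000 = 18.0000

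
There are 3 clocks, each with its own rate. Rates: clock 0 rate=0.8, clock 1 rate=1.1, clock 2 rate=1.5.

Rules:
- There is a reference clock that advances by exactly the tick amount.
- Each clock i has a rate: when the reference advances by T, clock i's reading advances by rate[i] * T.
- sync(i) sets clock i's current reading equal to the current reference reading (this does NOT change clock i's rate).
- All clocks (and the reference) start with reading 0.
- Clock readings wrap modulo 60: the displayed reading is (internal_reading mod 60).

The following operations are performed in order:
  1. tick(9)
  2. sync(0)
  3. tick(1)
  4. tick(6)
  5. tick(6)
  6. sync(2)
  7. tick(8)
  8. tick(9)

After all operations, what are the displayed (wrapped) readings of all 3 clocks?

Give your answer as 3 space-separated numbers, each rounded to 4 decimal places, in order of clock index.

Answer: 33.0000 42.9000 47.5000

Derivation:
After op 1 tick(9): ref=9.0000 raw=[7.2000 9.9000 13.5000]
After op 2 sync(0): ref=9.0000 raw=[9.0000 9.9000 13.5000]
After op 3 tick(1): ref=10.0000 raw=[9.8000 11.0000 15.0000]
After op 4 tick(6): ref=16.0000 raw=[14.6000 17.6000 24.0000]
After op 5 tick(6): ref=22.0000 raw=[19.4000 24.2000 33.0000]
After op 6 sync(2): ref=22.0000 raw=[19.4000 24.2000 22.0000]
After op 7 tick(8): ref=30.0000 raw=[25.8000 33.0000 34.0000]
After op 8 tick(9): ref=39.0000 raw=[33.0000 42.9000 47.5000]
Wrap final raw readings (mod 60): 33.0000 mod 60 = 33.0000; 42.9000 mod 60 = 42.9000; 47.5000 mod 60 = 47.5000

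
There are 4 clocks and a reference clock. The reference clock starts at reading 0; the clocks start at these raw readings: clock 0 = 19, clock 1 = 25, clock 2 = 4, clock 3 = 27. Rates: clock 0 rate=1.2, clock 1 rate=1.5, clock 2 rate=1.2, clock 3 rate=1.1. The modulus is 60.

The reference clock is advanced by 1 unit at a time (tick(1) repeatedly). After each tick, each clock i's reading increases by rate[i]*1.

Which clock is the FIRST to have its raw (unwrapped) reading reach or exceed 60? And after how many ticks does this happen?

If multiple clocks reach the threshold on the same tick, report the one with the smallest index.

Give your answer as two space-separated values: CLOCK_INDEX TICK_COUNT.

Answer: 1 24

Derivation:
clock 0: start=19, rate=1.2, needs 60-19 = 41; ticks = ceil(41/1.2) = ceil(34.1667) = 35; reading at tick 35 = 19 + 1.2*35 = 61.0000
clock 1: start=25, rate=1.5, needs 60-25 = 35; ticks = ceil(35/1.5) = ceil(23.3333) = 24; reading at tick 24 = 25 + 1.5*24 = 61.0000
clock 2: start=4, rate=1.2, needs 60-4 = 56; ticks = ceil(56/1.2) = ceil(46.6667) = 47; reading at tick 47 = 4 + 1.2*47 = 60.4000
clock 3: start=27, rate=1.1, needs 60-27 = 33; ticks = ceil(33/1.1) = ceil(30.0000) = 30; reading at tick 30 = 27 + 1.1*30 = 60.0000
Minimum tick count = 24; winners = [1]; smallest index = 1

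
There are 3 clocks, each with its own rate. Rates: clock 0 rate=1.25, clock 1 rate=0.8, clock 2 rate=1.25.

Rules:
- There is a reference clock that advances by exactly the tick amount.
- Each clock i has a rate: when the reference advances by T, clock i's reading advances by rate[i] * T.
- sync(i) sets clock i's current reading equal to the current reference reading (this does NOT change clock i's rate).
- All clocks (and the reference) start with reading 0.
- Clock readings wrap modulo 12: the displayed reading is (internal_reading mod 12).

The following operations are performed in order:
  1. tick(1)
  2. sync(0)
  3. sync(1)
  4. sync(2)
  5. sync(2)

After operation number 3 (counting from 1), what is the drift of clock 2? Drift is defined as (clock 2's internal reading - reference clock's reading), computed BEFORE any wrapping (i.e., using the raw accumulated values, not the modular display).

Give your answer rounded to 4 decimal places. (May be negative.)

Answer: 0.2500

Derivation:
After op 1 tick(1): ref=1.0000 raw=[1.2500 0.8000 1.2500]
After op 2 sync(0): ref=1.0000 raw=[1.0000 0.8000 1.2500]
After op 3 sync(1): ref=1.0000 raw=[1.0000 1.0000 1.2500]
Drift of clock 2 after op 3: 1.2500 - 1.0000 = 0.2500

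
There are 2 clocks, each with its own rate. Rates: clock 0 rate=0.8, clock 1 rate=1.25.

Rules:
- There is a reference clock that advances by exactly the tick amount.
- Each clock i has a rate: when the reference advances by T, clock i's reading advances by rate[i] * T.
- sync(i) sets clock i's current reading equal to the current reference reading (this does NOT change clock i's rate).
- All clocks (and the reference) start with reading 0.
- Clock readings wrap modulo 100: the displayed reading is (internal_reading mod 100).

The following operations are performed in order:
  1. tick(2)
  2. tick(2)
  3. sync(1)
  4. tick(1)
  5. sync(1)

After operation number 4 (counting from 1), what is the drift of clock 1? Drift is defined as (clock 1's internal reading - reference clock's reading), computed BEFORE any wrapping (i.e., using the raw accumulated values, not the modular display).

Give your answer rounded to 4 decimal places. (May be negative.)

After op 1 tick(2): ref=2.0000 raw=[1.6000 2.5000]
After op 2 tick(2): ref=4.0000 raw=[3.2000 5.0000]
After op 3 sync(1): ref=4.0000 raw=[3.2000 4.0000]
After op 4 tick(1): ref=5.0000 raw=[4.0000 5.2500]
Drift of clock 1 after op 4: 5.2500 - 5.0000 = 0.2500

Answer: 0.2500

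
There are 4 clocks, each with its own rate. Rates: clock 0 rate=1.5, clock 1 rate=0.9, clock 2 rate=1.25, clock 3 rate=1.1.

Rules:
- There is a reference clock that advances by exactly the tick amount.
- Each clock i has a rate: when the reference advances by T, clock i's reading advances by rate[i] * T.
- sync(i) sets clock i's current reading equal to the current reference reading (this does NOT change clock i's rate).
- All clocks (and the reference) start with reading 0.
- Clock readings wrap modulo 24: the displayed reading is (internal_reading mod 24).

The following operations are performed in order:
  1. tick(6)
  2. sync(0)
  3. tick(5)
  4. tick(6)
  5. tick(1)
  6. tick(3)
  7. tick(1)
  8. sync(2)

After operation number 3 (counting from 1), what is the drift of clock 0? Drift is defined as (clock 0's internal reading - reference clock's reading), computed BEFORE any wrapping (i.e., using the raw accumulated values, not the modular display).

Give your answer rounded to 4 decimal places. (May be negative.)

Answer: 2.5000

Derivation:
After op 1 tick(6): ref=6.0000 raw=[9.0000 5.4000 7.5000 6.6000]
After op 2 sync(0): ref=6.0000 raw=[6.0000 5.4000 7.5000 6.6000]
After op 3 tick(5): ref=11.0000 raw=[13.5000 9.9000 13.7500 12.1000]
Drift of clock 0 after op 3: 13.5000 - 11.0000 = 2.5000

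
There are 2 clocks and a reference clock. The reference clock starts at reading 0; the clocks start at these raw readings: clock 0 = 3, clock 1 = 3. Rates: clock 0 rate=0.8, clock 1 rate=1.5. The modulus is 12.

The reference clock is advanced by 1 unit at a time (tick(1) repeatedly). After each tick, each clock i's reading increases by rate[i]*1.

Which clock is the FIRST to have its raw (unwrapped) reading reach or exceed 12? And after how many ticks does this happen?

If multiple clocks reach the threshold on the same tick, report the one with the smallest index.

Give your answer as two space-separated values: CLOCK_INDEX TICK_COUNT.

clock 0: start=3, rate=0.8, needs 12-3 = 9; ticks = ceil(9/0.8) = ceil(11.2500) = 12; reading at tick 12 = 3 + 0.8*12 = 12.6000
clock 1: start=3, rate=1.5, needs 12-3 = 9; ticks = ceil(9/1.5) = ceil(6.0000) = 6; reading at tick 6 = 3 + 1.5*6 = 12.0000
Minimum tick count = 6; winners = [1]; smallest index = 1

Answer: 1 6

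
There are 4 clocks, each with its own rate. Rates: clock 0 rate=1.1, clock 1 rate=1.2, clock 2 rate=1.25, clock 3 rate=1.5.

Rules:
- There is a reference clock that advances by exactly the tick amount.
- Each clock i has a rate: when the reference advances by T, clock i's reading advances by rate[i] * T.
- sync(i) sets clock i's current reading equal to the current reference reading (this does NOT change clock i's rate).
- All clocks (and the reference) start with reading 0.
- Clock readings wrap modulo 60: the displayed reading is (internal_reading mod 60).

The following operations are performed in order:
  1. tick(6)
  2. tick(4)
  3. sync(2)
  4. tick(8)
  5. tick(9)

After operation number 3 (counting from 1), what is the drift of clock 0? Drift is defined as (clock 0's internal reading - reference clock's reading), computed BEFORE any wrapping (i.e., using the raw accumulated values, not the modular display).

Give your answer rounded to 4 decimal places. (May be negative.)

After op 1 tick(6): ref=6.0000 raw=[6.6000 7.2000 7.5000 9.0000]
After op 2 tick(4): ref=10.0000 raw=[11.0000 12.0000 12.5000 15.0000]
After op 3 sync(2): ref=10.0000 raw=[11.0000 12.0000 10.0000 15.0000]
Drift of clock 0 after op 3: 11.0000 - 10.0000 = 1.0000

Answer: 1.0000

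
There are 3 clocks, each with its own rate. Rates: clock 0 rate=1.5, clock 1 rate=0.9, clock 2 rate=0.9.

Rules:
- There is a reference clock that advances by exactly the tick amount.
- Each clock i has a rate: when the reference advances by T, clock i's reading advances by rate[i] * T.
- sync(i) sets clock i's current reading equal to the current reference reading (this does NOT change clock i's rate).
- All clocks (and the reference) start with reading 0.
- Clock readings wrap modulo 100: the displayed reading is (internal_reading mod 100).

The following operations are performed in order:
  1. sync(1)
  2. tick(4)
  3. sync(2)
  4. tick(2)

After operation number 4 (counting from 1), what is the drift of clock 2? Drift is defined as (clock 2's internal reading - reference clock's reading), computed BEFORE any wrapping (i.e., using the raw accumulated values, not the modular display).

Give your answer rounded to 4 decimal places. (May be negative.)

Answer: -0.2000

Derivation:
After op 1 sync(1): ref=0.0000 raw=[0.0000 0.0000 0.0000]
After op 2 tick(4): ref=4.0000 raw=[6.0000 3.6000 3.6000]
After op 3 sync(2): ref=4.0000 raw=[6.0000 3.6000 4.0000]
After op 4 tick(2): ref=6.0000 raw=[9.0000 5.4000 5.8000]
Drift of clock 2 after op 4: 5.8000 - 6.0000 = -0.2000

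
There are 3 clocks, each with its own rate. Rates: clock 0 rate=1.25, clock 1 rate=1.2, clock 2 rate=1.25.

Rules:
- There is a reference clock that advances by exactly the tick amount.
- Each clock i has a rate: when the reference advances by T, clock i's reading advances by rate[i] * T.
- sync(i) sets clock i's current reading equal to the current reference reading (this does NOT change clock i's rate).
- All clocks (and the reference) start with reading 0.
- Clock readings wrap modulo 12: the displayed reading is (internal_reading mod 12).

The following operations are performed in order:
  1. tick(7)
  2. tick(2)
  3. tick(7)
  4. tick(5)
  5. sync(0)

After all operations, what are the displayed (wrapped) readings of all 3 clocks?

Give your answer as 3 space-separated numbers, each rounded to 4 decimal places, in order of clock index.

Answer: 9.0000 1.2000 2.2500

Derivation:
After op 1 tick(7): ref=7.0000 raw=[8.7500 8.4000 8.7500]
After op 2 tick(2): ref=9.0000 raw=[11.2500 10.8000 11.2500]
After op 3 tick(7): ref=16.0000 raw=[20.0000 19.2000 20.0000]
After op 4 tick(5): ref=21.0000 raw=[26.2500 25.2000 26.2500]
After op 5 sync(0): ref=21.0000 raw=[21.0000 25.2000 26.2500]
Wrap final raw readings (mod 12): 21.0000 mod 12 = 9.0000; 25.2000 mod 12 = 1.2000; 26.2500 mod 12 = 2.2500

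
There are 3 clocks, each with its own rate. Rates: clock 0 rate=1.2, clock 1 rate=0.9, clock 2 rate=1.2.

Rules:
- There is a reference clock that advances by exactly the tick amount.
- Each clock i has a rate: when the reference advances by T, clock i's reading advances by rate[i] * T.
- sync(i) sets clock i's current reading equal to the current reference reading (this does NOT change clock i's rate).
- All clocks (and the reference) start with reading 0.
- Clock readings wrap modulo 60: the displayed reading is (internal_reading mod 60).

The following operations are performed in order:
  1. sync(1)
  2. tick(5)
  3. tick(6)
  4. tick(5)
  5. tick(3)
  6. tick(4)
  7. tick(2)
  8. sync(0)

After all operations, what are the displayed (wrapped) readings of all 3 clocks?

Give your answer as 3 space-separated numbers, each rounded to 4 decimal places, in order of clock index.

Answer: 25.0000 22.5000 30.0000

Derivation:
After op 1 sync(1): ref=0.0000 raw=[0.0000 0.0000 0.0000]
After op 2 tick(5): ref=5.0000 raw=[6.0000 4.5000 6.0000]
After op 3 tick(6): ref=11.0000 raw=[13.2000 9.9000 13.2000]
After op 4 tick(5): ref=16.0000 raw=[19.2000 14.4000 19.2000]
After op 5 tick(3): ref=19.0000 raw=[22.8000 17.1000 22.8000]
After op 6 tick(4): ref=23.0000 raw=[27.6000 20.7000 27.6000]
After op 7 tick(2): ref=25.0000 raw=[30.0000 22.5000 30.0000]
After op 8 sync(0): ref=25.0000 raw=[25.0000 22.5000 30.0000]
Wrap final raw readings (mod 60): 25.0000 mod 60 = 25.0000; 22.5000 mod 60 = 22.5000; 30.0000 mod 60 = 30.0000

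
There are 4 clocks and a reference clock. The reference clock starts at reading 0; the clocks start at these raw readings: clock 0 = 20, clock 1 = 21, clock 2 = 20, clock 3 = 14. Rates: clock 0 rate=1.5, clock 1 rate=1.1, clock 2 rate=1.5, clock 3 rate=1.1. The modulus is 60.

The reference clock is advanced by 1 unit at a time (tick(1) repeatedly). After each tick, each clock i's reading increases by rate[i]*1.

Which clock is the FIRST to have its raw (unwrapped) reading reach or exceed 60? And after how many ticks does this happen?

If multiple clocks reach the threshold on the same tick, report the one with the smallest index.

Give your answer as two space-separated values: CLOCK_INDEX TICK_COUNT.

clock 0: start=20, rate=1.5, needs 60-20 = 40; ticks = ceil(40/1.5) = ceil(26.6667) = 27; reading at tick 27 = 20 + 1.5*27 = 60.5000
clock 1: start=21, rate=1.1, needs 60-21 = 39; ticks = ceil(39/1.1) = ceil(35.4545) = 36; reading at tick 36 = 21 + 1.1*36 = 60.6000
clock 2: start=20, rate=1.5, needs 60-20 = 40; ticks = ceil(40/1.5) = ceil(26.6667) = 27; reading at tick 27 = 20 + 1.5*27 = 60.5000
clock 3: start=14, rate=1.1, needs 60-14 = 46; ticks = ceil(46/1.1) = ceil(41.8182) = 42; reading at tick 42 = 14 + 1.1*42 = 60.2000
Minimum tick count = 27; winners = [0, 2]; smallest index = 0

Answer: 0 27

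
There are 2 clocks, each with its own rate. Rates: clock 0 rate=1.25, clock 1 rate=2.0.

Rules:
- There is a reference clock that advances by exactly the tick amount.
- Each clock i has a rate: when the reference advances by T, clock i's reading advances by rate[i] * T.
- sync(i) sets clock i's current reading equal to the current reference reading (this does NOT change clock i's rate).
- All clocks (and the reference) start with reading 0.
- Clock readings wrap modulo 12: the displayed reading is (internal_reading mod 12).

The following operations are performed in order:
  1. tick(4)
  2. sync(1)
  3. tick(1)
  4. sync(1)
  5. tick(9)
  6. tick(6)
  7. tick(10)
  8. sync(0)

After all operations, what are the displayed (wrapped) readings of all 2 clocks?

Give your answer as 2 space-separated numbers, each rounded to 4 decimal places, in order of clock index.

After op 1 tick(4): ref=4.0000 raw=[5.0000 8.0000]
After op 2 sync(1): ref=4.0000 raw=[5.0000 4.0000]
After op 3 tick(1): ref=5.0000 raw=[6.2500 6.0000]
After op 4 sync(1): ref=5.0000 raw=[6.2500 5.0000]
After op 5 tick(9): ref=14.0000 raw=[17.5000 23.0000]
After op 6 tick(6): ref=20.0000 raw=[25.0000 35.0000]
After op 7 tick(10): ref=30.0000 raw=[37.5000 55.0000]
After op 8 sync(0): ref=30.0000 raw=[30.0000 55.0000]
Wrap final raw readings (mod 12): 30.0000 mod 12 = 6.0000; 55.0000 mod 12 = 7.0000

Answer: 6.0000 7.0000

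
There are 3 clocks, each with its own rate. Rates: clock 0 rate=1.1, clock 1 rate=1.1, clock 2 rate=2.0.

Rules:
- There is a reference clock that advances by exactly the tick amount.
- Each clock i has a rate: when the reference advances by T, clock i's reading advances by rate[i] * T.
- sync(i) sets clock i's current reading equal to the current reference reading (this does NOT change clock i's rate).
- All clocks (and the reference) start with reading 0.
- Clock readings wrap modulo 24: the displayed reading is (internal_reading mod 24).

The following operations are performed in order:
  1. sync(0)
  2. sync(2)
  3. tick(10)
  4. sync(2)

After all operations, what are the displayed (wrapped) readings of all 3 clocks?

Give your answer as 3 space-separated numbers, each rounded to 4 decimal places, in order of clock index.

Answer: 11.0000 11.0000 10.0000

Derivation:
After op 1 sync(0): ref=0.0000 raw=[0.0000 0.0000 0.0000]
After op 2 sync(2): ref=0.0000 raw=[0.0000 0.0000 0.0000]
After op 3 tick(10): ref=10.0000 raw=[11.0000 11.0000 20.0000]
After op 4 sync(2): ref=10.0000 raw=[11.0000 11.0000 10.0000]
Wrap final raw readings (mod 24): 11.0000 mod 24 = 11.0000; 11.0000 mod 24 = 11.0000; 10.0000 mod 24 = 10.0000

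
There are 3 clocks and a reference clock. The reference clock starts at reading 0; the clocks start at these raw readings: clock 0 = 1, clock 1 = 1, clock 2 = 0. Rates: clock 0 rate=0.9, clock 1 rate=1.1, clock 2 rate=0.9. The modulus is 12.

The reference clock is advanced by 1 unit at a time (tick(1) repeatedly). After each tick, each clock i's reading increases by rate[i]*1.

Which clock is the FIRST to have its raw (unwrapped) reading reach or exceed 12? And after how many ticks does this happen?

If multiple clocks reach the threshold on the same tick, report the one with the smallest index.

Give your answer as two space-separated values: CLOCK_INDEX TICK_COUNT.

clock 0: start=1, rate=0.9, needs 12-1 = 11; ticks = ceil(11/0.9) = ceil(12.2222) = 13; reading at tick 13 = 1 + 0.9*13 = 12.7000
clock 1: start=1, rate=1.1, needs 12-1 = 11; ticks = ceil(11/1.1) = ceil(10.0000) = 10; reading at tick 10 = 1 + 1.1*10 = 12.0000
clock 2: start=0, rate=0.9, needs 12-0 = 12; ticks = ceil(12/0.9) = ceil(13.3333) = 14; reading at tick 14 = 0 + 0.9*14 = 12.6000
Minimum tick count = 10; winners = [1]; smallest index = 1

Answer: 1 10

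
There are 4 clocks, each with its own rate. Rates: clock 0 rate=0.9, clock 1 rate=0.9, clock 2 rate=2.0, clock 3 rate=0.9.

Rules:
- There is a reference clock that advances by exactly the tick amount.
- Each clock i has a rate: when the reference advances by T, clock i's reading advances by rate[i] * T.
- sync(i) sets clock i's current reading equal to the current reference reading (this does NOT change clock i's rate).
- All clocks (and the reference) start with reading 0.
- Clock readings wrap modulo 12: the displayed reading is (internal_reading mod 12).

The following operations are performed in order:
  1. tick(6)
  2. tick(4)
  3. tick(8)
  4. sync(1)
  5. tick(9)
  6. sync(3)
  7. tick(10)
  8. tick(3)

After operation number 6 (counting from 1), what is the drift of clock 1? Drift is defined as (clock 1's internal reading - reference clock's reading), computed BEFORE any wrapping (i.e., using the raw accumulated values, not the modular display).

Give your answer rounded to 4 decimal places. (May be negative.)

After op 1 tick(6): ref=6.0000 raw=[5.4000 5.4000 12.0000 5.4000]
After op 2 tick(4): ref=10.0000 raw=[9.0000 9.0000 20.0000 9.0000]
After op 3 tick(8): ref=18.0000 raw=[16.2000 16.2000 36.0000 16.2000]
After op 4 sync(1): ref=18.0000 raw=[16.2000 18.0000 36.0000 16.2000]
After op 5 tick(9): ref=27.0000 raw=[24.3000 26.1000 54.0000 24.3000]
After op 6 sync(3): ref=27.0000 raw=[24.3000 26.1000 54.0000 27.0000]
Drift of clock 1 after op 6: 26.1000 - 27.0000 = -0.9000

Answer: -0.9000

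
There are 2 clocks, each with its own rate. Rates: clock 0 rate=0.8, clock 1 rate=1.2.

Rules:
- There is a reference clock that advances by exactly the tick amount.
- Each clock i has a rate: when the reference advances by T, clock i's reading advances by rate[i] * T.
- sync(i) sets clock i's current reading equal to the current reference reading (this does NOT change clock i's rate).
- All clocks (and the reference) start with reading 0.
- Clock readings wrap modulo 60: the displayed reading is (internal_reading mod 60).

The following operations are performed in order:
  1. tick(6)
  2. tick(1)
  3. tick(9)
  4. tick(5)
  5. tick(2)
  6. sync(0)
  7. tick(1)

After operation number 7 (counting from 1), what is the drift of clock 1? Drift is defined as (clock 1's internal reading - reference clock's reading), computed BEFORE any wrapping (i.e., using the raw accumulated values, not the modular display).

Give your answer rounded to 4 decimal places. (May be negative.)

After op 1 tick(6): ref=6.0000 raw=[4.8000 7.2000]
After op 2 tick(1): ref=7.0000 raw=[5.6000 8.4000]
After op 3 tick(9): ref=16.0000 raw=[12.8000 19.2000]
After op 4 tick(5): ref=21.0000 raw=[16.8000 25.2000]
After op 5 tick(2): ref=23.0000 raw=[18.4000 27.6000]
After op 6 sync(0): ref=23.0000 raw=[23.0000 27.6000]
After op 7 tick(1): ref=24.0000 raw=[23.8000 28.8000]
Drift of clock 1 after op 7: 28.8000 - 24.0000 = 4.8000

Answer: 4.8000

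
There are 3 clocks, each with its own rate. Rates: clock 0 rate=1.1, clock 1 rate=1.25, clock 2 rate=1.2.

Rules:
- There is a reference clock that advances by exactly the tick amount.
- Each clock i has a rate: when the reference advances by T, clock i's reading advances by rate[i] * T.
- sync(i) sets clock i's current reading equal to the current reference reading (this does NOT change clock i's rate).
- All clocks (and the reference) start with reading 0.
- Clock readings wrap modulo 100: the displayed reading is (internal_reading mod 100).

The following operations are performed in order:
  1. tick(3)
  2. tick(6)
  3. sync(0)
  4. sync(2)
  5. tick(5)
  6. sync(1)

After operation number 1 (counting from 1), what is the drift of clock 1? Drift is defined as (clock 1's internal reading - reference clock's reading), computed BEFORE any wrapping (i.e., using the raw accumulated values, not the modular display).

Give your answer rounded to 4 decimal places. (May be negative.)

After op 1 tick(3): ref=3.0000 raw=[3.3000 3.7500 3.6000]
Drift of clock 1 after op 1: 3.7500 - 3.0000 = 0.7500

Answer: 0.7500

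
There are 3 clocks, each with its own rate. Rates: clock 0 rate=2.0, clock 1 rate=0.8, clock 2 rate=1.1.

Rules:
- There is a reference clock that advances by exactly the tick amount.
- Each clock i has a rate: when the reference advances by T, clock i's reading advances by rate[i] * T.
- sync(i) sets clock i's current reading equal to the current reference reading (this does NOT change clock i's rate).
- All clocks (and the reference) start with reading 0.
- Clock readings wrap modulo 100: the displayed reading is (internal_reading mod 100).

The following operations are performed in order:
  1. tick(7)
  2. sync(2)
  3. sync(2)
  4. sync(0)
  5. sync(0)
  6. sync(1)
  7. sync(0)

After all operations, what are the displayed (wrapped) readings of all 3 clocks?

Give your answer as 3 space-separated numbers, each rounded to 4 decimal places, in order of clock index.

After op 1 tick(7): ref=7.0000 raw=[14.0000 5.6000 7.7000]
After op 2 sync(2): ref=7.0000 raw=[14.0000 5.6000 7.0000]
After op 3 sync(2): ref=7.0000 raw=[14.0000 5.6000 7.0000]
After op 4 sync(0): ref=7.0000 raw=[7.0000 5.6000 7.0000]
After op 5 sync(0): ref=7.0000 raw=[7.0000 5.6000 7.0000]
After op 6 sync(1): ref=7.0000 raw=[7.0000 7.0000 7.0000]
After op 7 sync(0): ref=7.0000 raw=[7.0000 7.0000 7.0000]
Wrap final raw readings (mod 100): 7.0000 mod 100 = 7.0000; 7.0000 mod 100 = 7.0000; 7.0000 mod 100 = 7.0000

Answer: 7.0000 7.0000 7.0000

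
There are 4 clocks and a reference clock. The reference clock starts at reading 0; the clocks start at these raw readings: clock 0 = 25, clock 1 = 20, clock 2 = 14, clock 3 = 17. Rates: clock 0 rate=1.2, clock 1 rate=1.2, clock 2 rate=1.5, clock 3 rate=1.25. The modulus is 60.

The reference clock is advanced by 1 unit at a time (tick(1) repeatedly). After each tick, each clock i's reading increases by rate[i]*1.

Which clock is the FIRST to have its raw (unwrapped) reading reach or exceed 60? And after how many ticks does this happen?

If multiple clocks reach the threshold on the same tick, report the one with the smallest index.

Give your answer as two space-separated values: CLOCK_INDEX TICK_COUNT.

Answer: 0 30

Derivation:
clock 0: start=25, rate=1.2, needs 60-25 = 35; ticks = ceil(35/1.2) = ceil(29.1667) = 30; reading at tick 30 = 25 + 1.2*30 = 61.0000
clock 1: start=20, rate=1.2, needs 60-20 = 40; ticks = ceil(40/1.2) = ceil(33.3333) = 34; reading at tick 34 = 20 + 1.2*34 = 60.8000
clock 2: start=14, rate=1.5, needs 60-14 = 46; ticks = ceil(46/1.5) = ceil(30.6667) = 31; reading at tick 31 = 14 + 1.5*31 = 60.5000
clock 3: start=17, rate=1.25, needs 60-17 = 43; ticks = ceil(43/1.25) = ceil(34.4000) = 35; reading at tick 35 = 17 + 1.25*35 = 60.7500
Minimum tick count = 30; winners = [0]; smallest index = 0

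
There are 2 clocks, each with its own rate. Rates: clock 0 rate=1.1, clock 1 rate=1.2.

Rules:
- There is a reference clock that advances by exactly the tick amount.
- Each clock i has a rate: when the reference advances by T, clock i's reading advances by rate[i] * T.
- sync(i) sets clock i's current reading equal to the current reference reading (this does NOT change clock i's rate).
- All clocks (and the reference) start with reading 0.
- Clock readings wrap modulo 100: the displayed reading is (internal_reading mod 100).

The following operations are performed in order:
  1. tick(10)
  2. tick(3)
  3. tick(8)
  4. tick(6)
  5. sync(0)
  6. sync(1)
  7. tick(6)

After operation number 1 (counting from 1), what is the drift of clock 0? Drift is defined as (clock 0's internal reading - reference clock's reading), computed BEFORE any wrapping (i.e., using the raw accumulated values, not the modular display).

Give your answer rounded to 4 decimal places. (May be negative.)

After op 1 tick(10): ref=10.0000 raw=[11.0000 12.0000]
Drift of clock 0 after op 1: 11.0000 - 10.0000 = 1.0000

Answer: 1.0000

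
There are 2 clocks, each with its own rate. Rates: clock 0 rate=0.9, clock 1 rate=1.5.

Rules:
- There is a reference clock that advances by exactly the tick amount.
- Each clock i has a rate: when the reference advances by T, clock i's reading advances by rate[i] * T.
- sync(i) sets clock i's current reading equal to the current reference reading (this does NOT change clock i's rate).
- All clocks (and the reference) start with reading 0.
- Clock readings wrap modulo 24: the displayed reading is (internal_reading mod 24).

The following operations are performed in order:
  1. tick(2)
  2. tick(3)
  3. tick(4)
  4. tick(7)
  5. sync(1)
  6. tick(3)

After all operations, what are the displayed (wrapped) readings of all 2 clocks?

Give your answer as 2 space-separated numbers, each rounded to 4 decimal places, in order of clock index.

After op 1 tick(2): ref=2.0000 raw=[1.8000 3.0000]
After op 2 tick(3): ref=5.0000 raw=[4.5000 7.5000]
After op 3 tick(4): ref=9.0000 raw=[8.1000 13.5000]
After op 4 tick(7): ref=16.0000 raw=[14.4000 24.0000]
After op 5 sync(1): ref=16.0000 raw=[14.4000 16.0000]
After op 6 tick(3): ref=19.0000 raw=[17.1000 20.5000]
Wrap final raw readings (mod 24): 17.1000 mod 24 = 17.1000; 20.5000 mod 24 = 20.5000

Answer: 17.1000 20.5000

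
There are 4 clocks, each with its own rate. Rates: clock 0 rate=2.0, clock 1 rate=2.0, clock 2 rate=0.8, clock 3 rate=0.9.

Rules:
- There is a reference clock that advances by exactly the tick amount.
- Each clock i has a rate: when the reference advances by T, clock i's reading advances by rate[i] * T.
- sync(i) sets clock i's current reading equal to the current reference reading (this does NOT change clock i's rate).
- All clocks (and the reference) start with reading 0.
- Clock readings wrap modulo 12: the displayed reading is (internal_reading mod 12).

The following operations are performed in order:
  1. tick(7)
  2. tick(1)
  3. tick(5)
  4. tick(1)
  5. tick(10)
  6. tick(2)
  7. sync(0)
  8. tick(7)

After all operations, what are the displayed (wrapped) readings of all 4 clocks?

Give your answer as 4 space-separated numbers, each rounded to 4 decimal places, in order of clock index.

Answer: 4.0000 6.0000 2.4000 5.7000

Derivation:
After op 1 tick(7): ref=7.0000 raw=[14.0000 14.0000 5.6000 6.3000]
After op 2 tick(1): ref=8.0000 raw=[16.0000 16.0000 6.4000 7.2000]
After op 3 tick(5): ref=13.0000 raw=[26.0000 26.0000 10.4000 11.7000]
After op 4 tick(1): ref=14.0000 raw=[28.0000 28.0000 11.2000 12.6000]
After op 5 tick(10): ref=24.0000 raw=[48.0000 48.0000 19.2000 21.6000]
After op 6 tick(2): ref=26.0000 raw=[52.0000 52.0000 20.8000 23.4000]
After op 7 sync(0): ref=26.0000 raw=[26.0000 52.0000 20.8000 23.4000]
After op 8 tick(7): ref=33.0000 raw=[40.0000 66.0000 26.4000 29.7000]
Wrap final raw readings (mod 12): 40.0000 mod 12 = 4.0000; 66.0000 mod 12 = 6.0000; 26.4000 mod 12 = 2.4000; 29.7000 mod 12 = 5.7000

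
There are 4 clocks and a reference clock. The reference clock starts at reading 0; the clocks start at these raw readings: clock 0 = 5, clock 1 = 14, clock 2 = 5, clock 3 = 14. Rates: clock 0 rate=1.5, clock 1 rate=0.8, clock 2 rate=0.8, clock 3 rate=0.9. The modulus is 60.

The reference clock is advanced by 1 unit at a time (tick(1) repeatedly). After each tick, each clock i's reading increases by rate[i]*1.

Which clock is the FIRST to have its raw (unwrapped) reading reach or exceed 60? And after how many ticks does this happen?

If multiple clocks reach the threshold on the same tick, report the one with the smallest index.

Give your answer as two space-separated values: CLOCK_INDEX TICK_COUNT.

Answer: 0 37

Derivation:
clock 0: start=5, rate=1.5, needs 60-5 = 55; ticks = ceil(55/1.5) = ceil(36.6667) = 37; reading at tick 37 = 5 + 1.5*37 = 60.5000
clock 1: start=14, rate=0.8, needs 60-14 = 46; ticks = ceil(46/0.8) = ceil(57.5000) = 58; reading at tick 58 = 14 + 0.8*58 = 60.4000
clock 2: start=5, rate=0.8, needs 60-5 = 55; ticks = ceil(55/0.8) = ceil(68.7500) = 69; reading at tick 69 = 5 + 0.8*69 = 60.2000
clock 3: start=14, rate=0.9, needs 60-14 = 46; ticks = ceil(46/0.9) = ceil(51.1111) = 52; reading at tick 52 = 14 + 0.9*52 = 60.8000
Minimum tick count = 37; winners = [0]; smallest index = 0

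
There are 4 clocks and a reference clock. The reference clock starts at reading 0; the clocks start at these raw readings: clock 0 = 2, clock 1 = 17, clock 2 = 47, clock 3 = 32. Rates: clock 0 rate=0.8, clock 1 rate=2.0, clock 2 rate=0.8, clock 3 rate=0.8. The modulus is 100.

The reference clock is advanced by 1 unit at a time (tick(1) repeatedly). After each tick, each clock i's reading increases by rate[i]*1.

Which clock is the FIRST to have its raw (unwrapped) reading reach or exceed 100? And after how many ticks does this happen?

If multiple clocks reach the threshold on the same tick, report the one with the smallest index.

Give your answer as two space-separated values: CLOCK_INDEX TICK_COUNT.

clock 0: start=2, rate=0.8, needs 100-2 = 98; ticks = ceil(98/0.8) = ceil(122.5000) = 123; reading at tick 123 = 2 + 0.8*123 = 100.4000
clock 1: start=17, rate=2.0, needs 100-17 = 83; ticks = ceil(83/2.0) = ceil(41.5000) = 42; reading at tick 42 = 17 + 2.0*42 = 101.0000
clock 2: start=47, rate=0.8, needs 100-47 = 53; ticks = ceil(53/0.8) = ceil(66.2500) = 67; reading at tick 67 = 47 + 0.8*67 = 100.6000
clock 3: start=32, rate=0.8, needs 100-32 = 68; ticks = ceil(68/0.8) = ceil(85.0000) = 85; reading at tick 85 = 32 + 0.8*85 = 100.0000
Minimum tick count = 42; winners = [1]; smallest index = 1

Answer: 1 42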